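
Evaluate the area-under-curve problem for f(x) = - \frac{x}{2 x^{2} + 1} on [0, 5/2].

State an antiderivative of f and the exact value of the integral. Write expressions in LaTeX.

Antiderivative: F(x) = - \frac{\log{\left(4 x^{2} + 2 \right)}}{4}; value = - \frac{\log{\left(27 \right)}}{4} + \frac{\log{\left(2 \right)}}{4}

f matches the chain-rule pattern g'(h)*h' with inner function h(x) = 4 x^{2} + 2; substituting u = h(x) collapses the integral.
F(x) = - \frac{\log{\left(4 x^{2} + 2 \right)}}{4} is an antiderivative of f.
Check: d/dx[- \frac{\log{\left(4 x^{2} + 2 \right)}}{4}] = - \frac{x}{2 x^{2} + 1} = f(x).
F(5/2) = - \frac{\log{\left(27 \right)}}{4}; F(0) = - \frac{\log{\left(2 \right)}}{4}.
Integral = F(5/2) - F(0) = - \frac{\log{\left(27 \right)}}{4} + \frac{\log{\left(2 \right)}}{4}.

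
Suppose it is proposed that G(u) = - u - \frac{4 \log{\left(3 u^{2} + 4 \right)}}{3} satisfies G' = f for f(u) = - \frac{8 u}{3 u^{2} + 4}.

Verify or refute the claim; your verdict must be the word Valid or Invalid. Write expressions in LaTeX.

Invalid: d/du[G] - f = -1, which is not 0.

d/du[G] = \frac{- 3 u^{2} - 8 u - 4}{3 u^{2} + 4}
d/du[G] - f(u) = -1 != 0.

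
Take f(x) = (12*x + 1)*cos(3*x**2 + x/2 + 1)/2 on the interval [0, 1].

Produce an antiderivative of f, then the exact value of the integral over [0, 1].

Antiderivative: F(x) = sin(3*x**2 + x/2 + 1); value = sin(9/2) - sin(1)

The substitution u = 3*x**2 + x/2 + 1 works: f is exactly (dF/du)*(du/dx) for that inner function.
F(x) = sin(3*x**2 + x/2 + 1) is an antiderivative of f.
Check: d/dx[sin(3*x**2 + x/2 + 1)] = 6*x*cos(3*x**2 + x/2 + 1) + cos(3*x**2 + x/2 + 1)/2, which equals f(x).
F(1) = sin(9/2); F(0) = sin(1).
Integral = F(1) - F(0) = sin(9/2) - sin(1).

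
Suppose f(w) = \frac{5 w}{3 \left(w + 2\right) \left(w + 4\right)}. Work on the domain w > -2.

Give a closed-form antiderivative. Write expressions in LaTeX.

Factor the denominator (3 \left(w + 2\right) \left(w + 4\right)) and decompose: f = \frac{10}{3 \left(w + 4\right)} - \frac{5}{3 \left(w + 2\right)}; each piece integrates to a log, atan, or power term.
Check: d/dw[- \frac{5 \left(\log{\left(w + 2 \right)} - 2 \log{\left(w + 4 \right)}\right)}{3}] = \frac{5 w}{3 w^{2} + 18 w + 24}, which equals f(w).

An antiderivative is F(w) = - \frac{5 \left(\log{\left(w + 2 \right)} - 2 \log{\left(w + 4 \right)}\right)}{3}.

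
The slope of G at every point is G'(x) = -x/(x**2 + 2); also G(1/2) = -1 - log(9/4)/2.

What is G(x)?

The substitution u = x**2 + 2 works: G'(x) is exactly (dG/du)*(du/dx) for that inner function.
A general antiderivative is -log(x**2 + 2)/2 + C.
The condition gives C = -1 - log(9/4)/2 - (-log(9/4)/2) = -1.
So G(x) = -(log(x**2 + 2) + 2)/2.
Check: d/dx[-(log(x**2 + 2) + 2)/2] = -x/(x**2 + 2) = G'(x).

G(x) = -(log(x**2 + 2) + 2)/2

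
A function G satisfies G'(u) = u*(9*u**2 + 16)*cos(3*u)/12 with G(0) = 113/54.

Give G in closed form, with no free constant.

Any candidate G(u) must reproduce the stated G'(u) exactly.
A general antiderivative is u**3*sin(3*u)/4 + u**2*cos(3*u)/4 + 5*u*sin(3*u)/18 + 5*cos(3*u)/54 + C.
The condition gives C = 113/54 - (5/54) = 2.
So G(u) = u**3*sin(3*u)/4 + u**2*cos(3*u)/4 + 5*u*sin(3*u)/18 + 5*cos(3*u)/54 + 2.
Check: d/du[u**3*sin(3*u)/4 + u**2*cos(3*u)/4 + 5*u*sin(3*u)/18 + 5*cos(3*u)/54 + 2] = 3*u**3*cos(3*u)/4 + 4*u*cos(3*u)/3, which equals G'(u).

G(u) = u**3*sin(3*u)/4 + u**2*cos(3*u)/4 + 5*u*sin(3*u)/18 + 5*cos(3*u)/54 + 2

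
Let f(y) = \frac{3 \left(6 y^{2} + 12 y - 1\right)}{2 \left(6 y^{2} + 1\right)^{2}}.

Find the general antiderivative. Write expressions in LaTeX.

f has the shape u'v + uv' for u = \frac{1}{2 y^{2} + \frac{1}{3}} and v = - \frac{y}{2} - \frac{1}{2} — it is the derivative of the product u*v.
Check: d/dy[\frac{- 3 y - 3}{12 y^{2} + 2}] = \frac{18 y^{2} + 36 y - 3}{72 y^{4} + 24 y^{2} + 2}, which equals f(y).

F(y) = \frac{- 3 y - 3}{12 y^{2} + 2} + C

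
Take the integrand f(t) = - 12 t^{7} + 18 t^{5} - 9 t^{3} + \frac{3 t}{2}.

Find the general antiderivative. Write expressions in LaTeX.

The substitution u = \frac{1}{2} - t^{2} works: f is exactly (dF/du)*(du/dt) for that inner function.
Check: d/dt[- \frac{3 \left(1 - 2 t^{2}\right)^{4}}{32}] = - 12 t^{7} + 18 t^{5} - 9 t^{3} + \frac{3 t}{2} = f(t).

F(t) = - \frac{3 \left(1 - 2 t^{2}\right)^{4}}{32} + C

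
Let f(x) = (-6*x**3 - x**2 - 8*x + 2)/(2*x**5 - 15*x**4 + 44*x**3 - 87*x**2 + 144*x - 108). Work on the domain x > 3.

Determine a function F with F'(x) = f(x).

Factor the denominator ((x - 3)**2*(2*x - 3)*(x**2 + 4)) and decompose: f = 2*(36*x + 199)/(845*(x**2 + 4)) - 104/(45*(2*x - 3)) + 1628/(1521*(x - 3)) - 193/(39*(x - 3)**2); each piece integrates to a log, atan, or power term.
Check: d/dx[1628*log(x - 3)/1521 - 52*log(x - 3/2)/45 + 36*log(x**2 + 4)/845 + 199*atan(x/2)/845 + 193/(39*x - 117)] = (-6*x**3 - x**2 - 8*x + 2)/(2*x**5 - 15*x**4 + 44*x**3 - 87*x**2 + 144*x - 108) = f(x).

An antiderivative is F(x) = 1628*log(x - 3)/1521 - 52*log(x - 3/2)/45 + 36*log(x**2 + 4)/845 + 199*atan(x/2)/845 + 193/(39*x - 117).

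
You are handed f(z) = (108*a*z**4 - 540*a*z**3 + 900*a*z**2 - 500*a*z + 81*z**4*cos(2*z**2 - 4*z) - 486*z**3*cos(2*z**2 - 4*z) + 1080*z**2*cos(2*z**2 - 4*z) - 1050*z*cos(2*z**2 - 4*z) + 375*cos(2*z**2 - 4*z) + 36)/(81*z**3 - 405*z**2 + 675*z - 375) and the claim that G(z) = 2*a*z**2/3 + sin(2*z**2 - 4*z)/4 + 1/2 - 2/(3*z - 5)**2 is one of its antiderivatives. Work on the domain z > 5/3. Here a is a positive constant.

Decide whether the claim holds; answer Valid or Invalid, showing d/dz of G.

d/dz[G] = (108*a*z**4 - 540*a*z**3 + 900*a*z**2 - 500*a*z + 81*z**4*cos(2*z**2 - 4*z) - 486*z**3*cos(2*z**2 - 4*z) + 1080*z**2*cos(2*z**2 - 4*z) - 1050*z*cos(2*z**2 - 4*z) + 375*cos(2*z**2 - 4*z) + 36)/(81*z**3 - 405*z**2 + 675*z - 375)
This equals f(z) exactly, so the claim holds.

Valid. The derivative of G reproduces f.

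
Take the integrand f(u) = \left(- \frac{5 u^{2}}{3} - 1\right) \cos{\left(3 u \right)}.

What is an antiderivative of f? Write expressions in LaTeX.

Since d/du undoes antidifferentiation here, F'(u) = f(u) is required of F(u).
Check: d/du[- \frac{5 u^{2} \sin{\left(3 u \right)}}{9} - \frac{10 u \cos{\left(3 u \right)}}{27} - \frac{17 \sin{\left(3 u \right)}}{81}] = - \frac{5 u^{2} \cos{\left(3 u \right)}}{3} - \cos{\left(3 u \right)}, which equals f(u).

An antiderivative is F(u) = - \frac{5 u^{2} \sin{\left(3 u \right)}}{9} - \frac{10 u \cos{\left(3 u \right)}}{27} - \frac{17 \sin{\left(3 u \right)}}{81}.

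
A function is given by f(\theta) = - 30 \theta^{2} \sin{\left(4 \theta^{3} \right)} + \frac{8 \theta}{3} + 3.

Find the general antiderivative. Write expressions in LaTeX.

Integrate term by term and add the pieces.
Check: d/d\theta[\frac{4 \theta^{2}}{3} + 3 \theta + \frac{5 \cos{\left(4 \theta^{3} \right)}}{2}] = - 30 \theta^{2} \sin{\left(4 \theta^{3} \right)} + \frac{8 \theta}{3} + 3 = f(\theta).

F(\theta) = \frac{4 \theta^{2}}{3} + 3 \theta + \frac{5 \cos{\left(4 \theta^{3} \right)}}{2} + C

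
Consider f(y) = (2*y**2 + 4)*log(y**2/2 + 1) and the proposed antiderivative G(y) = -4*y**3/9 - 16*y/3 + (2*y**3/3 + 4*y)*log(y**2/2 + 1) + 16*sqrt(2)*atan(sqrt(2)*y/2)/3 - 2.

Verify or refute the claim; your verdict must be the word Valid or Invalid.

Valid. The derivative of G reproduces f.

d/dy[G] = 2*y**2*log(y**2/2 + 1) + 4*log(y**2/2 + 1)
This equals f(y) exactly, so the claim holds.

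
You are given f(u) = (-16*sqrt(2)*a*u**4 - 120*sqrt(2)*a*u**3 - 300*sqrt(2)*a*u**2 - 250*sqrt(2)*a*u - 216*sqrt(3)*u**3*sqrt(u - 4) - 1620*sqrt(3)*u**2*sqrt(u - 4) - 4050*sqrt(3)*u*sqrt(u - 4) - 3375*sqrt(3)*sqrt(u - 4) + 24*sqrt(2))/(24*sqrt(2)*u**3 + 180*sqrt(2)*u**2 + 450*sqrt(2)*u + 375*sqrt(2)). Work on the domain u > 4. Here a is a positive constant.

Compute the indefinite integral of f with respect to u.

F(u) = (-a*u**2*(2*u + 5)**2 - 9*sqrt(6)*(u - 4)**(3/2)*(2*u + 5)**2 - 6)/(3*(2*u + 5)**2) + C

Whatever form F(u) takes, F'(u) = f(u) is non-negotiable.
Check: d/du[(-a*u**2*(2*u + 5)**2 - 9*sqrt(6)*(u - 4)**(3/2)*(2*u + 5)**2 - 6)/(3*(2*u + 5)**2)] = (-32*a*u**4 - 240*a*u**3 - 600*a*u**2 - 500*a*u - 216*sqrt(6)*u**3*sqrt(u - 4) - 1620*sqrt(6)*u**2*sqrt(u - 4) - 4050*sqrt(6)*u*sqrt(u - 4) - 3375*sqrt(6)*sqrt(u - 4) + 48)/(48*u**3 + 360*u**2 + 900*u + 750), which equals f(u).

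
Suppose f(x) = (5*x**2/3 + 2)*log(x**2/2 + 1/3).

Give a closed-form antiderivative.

An antiderivative is F(x) = 5*x**3*log(3*x**2 + 2)/9 - 5*x**3*log(6)/9 - 10*x**3/27 + 2*x*log(3*x**2 + 2) - 2*x*log(6) - 88*x/27 + 88*sqrt(6)*atan(sqrt(6)*x/2)/81.

Since d/dx undoes antidifferentiation here, F'(x) = f(x) is required of F(x).
Check: d/dx[5*x**3*log(3*x**2 + 2)/9 - 5*x**3*log(6)/9 - 10*x**3/27 + 2*x*log(3*x**2 + 2) - 2*x*log(6) - 88*x/27 + 88*sqrt(6)*atan(sqrt(6)*x/2)/81] = 5*x**2*log(3*x**2 + 2)/3 - 5*x**2*log(6)/3 + 2*log(3*x**2 + 2) - 2*log(6), which equals f(x).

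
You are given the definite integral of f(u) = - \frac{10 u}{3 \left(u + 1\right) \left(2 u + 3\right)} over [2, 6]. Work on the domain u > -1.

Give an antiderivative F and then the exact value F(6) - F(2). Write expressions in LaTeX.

Antiderivative: F(u) = \frac{10 \log{\left(u + 1 \right)}}{3} - 5 \log{\left(u + \frac{3}{2} \right)}; value = - 5 \log{\left(\frac{15}{2} \right)} - \frac{10 \log{\left(3 \right)}}{3} + 5 \log{\left(\frac{7}{2} \right)} + \frac{10 \log{\left(7 \right)}}{3}

Factor the denominator (3 \left(u + 1\right) \left(2 u + 3\right)) and decompose: f = - \frac{10}{2 u + 3} + \frac{10}{3 \left(u + 1\right)}; each piece integrates to a log, atan, or power term.
F(u) = \frac{10 \log{\left(u + 1 \right)}}{3} - 5 \log{\left(u + \frac{3}{2} \right)} is an antiderivative of f.
Check: d/du[\frac{10 \log{\left(u + 1 \right)}}{3} - 5 \log{\left(u + \frac{3}{2} \right)}] = - \frac{10 u}{6 u^{2} + 15 u + 9}, which equals f(u).
F(6) = - 5 \log{\left(\frac{15}{2} \right)} + \frac{10 \log{\left(7 \right)}}{3}; F(2) = - 5 \log{\left(\frac{7}{2} \right)} + \frac{10 \log{\left(3 \right)}}{3}.
Integral = F(6) - F(2) = - 5 \log{\left(\frac{15}{2} \right)} - \frac{10 \log{\left(3 \right)}}{3} + 5 \log{\left(\frac{7}{2} \right)} + \frac{10 \log{\left(7 \right)}}{3}.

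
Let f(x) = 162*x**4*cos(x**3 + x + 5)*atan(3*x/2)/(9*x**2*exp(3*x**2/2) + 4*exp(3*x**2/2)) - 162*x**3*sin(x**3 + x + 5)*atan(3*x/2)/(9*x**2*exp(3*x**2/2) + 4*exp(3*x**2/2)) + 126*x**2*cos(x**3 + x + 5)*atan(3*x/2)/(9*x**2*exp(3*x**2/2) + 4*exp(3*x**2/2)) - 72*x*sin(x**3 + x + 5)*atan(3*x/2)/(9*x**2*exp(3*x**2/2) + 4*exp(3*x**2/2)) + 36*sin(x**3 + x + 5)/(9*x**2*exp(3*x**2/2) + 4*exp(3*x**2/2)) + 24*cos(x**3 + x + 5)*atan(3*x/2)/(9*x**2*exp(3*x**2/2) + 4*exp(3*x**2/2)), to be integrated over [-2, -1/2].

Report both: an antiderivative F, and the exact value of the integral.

Antiderivative: F(x) = 6*exp(-3*x**2/2)*sin(x**3 + x + 5)*atan(3*x/2); value = -6*exp(-6)*sin(5)*atan(3) - 6*exp(-3/8)*sin(35/8)*atan(3/4)

The integrand splits into summands that can be handled one at a time.
F(x) = 6*exp(-3*x**2/2)*sin(x**3 + x + 5)*atan(3*x/2) is an antiderivative of f.
Check: d/dx[6*exp(-3*x**2/2)*sin(x**3 + x + 5)*atan(3*x/2)] = (162*x**4*cos(x**3 + x + 5)*atan(3*x/2) - 162*x**3*sin(x**3 + x + 5)*atan(3*x/2) + 126*x**2*cos(x**3 + x + 5)*atan(3*x/2) - 72*x*sin(x**3 + x + 5)*atan(3*x/2) + 36*sin(x**3 + x + 5) + 24*cos(x**3 + x + 5)*atan(3*x/2))/(9*x**2*exp(3*x**2/2) + 4*exp(3*x**2/2)), which equals f(x).
F(-1/2) = -6*exp(-3/8)*sin(35/8)*atan(3/4); F(-2) = 6*exp(-6)*sin(5)*atan(3).
Integral = F(-1/2) - F(-2) = -6*exp(-6)*sin(5)*atan(3) - 6*exp(-3/8)*sin(35/8)*atan(3/4).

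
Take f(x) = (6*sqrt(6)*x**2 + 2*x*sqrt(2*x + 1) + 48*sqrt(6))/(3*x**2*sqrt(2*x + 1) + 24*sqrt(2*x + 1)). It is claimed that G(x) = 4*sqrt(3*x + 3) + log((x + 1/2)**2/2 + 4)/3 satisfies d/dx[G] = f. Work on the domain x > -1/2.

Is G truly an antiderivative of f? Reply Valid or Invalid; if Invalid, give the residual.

d/dx[G] = (24*sqrt(3)*x**2 + 8*x*sqrt(x + 1) + 24*sqrt(3)*x + 4*sqrt(x + 1) + 198*sqrt(3))/(12*x**2*sqrt(x + 1) + 12*x*sqrt(x + 1) + 99*sqrt(x + 1))
d/dx[G] - f(x) = (-24*sqrt(6)*x**4*sqrt(x + 1) + 24*sqrt(3)*x**4*sqrt(2*x + 1) - 24*sqrt(6)*x**3*sqrt(x + 1) + 24*sqrt(3)*x**3*sqrt(2*x + 1) - 4*x**2*sqrt(x + 1)*sqrt(2*x + 1) - 390*sqrt(6)*x**2*sqrt(x + 1) + 390*sqrt(3)*x**2*sqrt(2*x + 1) - 2*x*sqrt(x + 1)*sqrt(2*x + 1) - 192*sqrt(6)*x*sqrt(x + 1) + 192*sqrt(3)*x*sqrt(2*x + 1) + 32*sqrt(x + 1)*sqrt(2*x + 1) - 1584*sqrt(6)*sqrt(x + 1) + 1584*sqrt(3)*sqrt(2*x + 1))/(12*x**4*sqrt(x + 1)*sqrt(2*x + 1) + 12*x**3*sqrt(x + 1)*sqrt(2*x + 1) + 195*x**2*sqrt(x + 1)*sqrt(2*x + 1) + 96*x*sqrt(x + 1)*sqrt(2*x + 1) + 792*sqrt(x + 1)*sqrt(2*x + 1)) != 0.

Invalid: d/dx[G] - f = (-24*sqrt(6)*x**4*sqrt(x + 1) + 24*sqrt(3)*x**4*sqrt(2*x + 1) - 24*sqrt(6)*x**3*sqrt(x + 1) + 24*sqrt(3)*x**3*sqrt(2*x + 1) - 4*x**2*sqrt(x + 1)*sqrt(2*x + 1) - 390*sqrt(6)*x**2*sqrt(x + 1) + 390*sqrt(3)*x**2*sqrt(2*x + 1) - 2*x*sqrt(x + 1)*sqrt(2*x + 1) - 192*sqrt(6)*x*sqrt(x + 1) + 192*sqrt(3)*x*sqrt(2*x + 1) + 32*sqrt(x + 1)*sqrt(2*x + 1) - 1584*sqrt(6)*sqrt(x + 1) + 1584*sqrt(3)*sqrt(2*x + 1))/(12*x**4*sqrt(x + 1)*sqrt(2*x + 1) + 12*x**3*sqrt(x + 1)*sqrt(2*x + 1) + 195*x**2*sqrt(x + 1)*sqrt(2*x + 1) + 96*x*sqrt(x + 1)*sqrt(2*x + 1) + 792*sqrt(x + 1)*sqrt(2*x + 1)), which is not 0.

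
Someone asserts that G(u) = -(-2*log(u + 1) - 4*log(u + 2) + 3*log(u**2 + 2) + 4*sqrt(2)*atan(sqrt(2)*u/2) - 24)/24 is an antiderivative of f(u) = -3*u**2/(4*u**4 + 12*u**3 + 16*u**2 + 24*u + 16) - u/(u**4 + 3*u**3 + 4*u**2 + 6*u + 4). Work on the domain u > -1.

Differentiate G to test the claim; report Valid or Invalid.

Valid - the claim checks out under differentiation.

d/du[G] = (-3*u**2 - 4*u)/(4*u**4 + 12*u**3 + 16*u**2 + 24*u + 16)
This equals f(u) exactly, so the claim holds.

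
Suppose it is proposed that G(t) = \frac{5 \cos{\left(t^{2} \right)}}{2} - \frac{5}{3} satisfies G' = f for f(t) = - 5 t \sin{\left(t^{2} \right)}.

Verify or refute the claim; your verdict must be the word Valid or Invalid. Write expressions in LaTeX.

Valid: G'(t) = f(t).

d/dt[G] = - 5 t \sin{\left(t^{2} \right)}
This equals f(t) exactly, so the claim holds.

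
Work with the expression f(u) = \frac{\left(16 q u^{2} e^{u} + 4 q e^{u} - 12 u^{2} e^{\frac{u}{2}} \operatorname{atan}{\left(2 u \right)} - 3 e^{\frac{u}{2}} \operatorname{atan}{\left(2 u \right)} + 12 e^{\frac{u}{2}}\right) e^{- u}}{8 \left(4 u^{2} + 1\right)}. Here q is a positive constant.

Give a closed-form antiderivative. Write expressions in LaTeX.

For F(u) to be correct the identity F'(u) - f(u) = 0 must hold.
Check: d/du[\frac{\left(2 q u e^{\frac{u}{2}} + 3 \operatorname{atan}{\left(2 u \right)}\right) e^{- \frac{u}{2}}}{4}] = \frac{16 q u^{2} e^{\frac{u}{2}} + 4 q e^{\frac{u}{2}} - 12 u^{2} \operatorname{atan}{\left(2 u \right)} - 3 \operatorname{atan}{\left(2 u \right)} + 12}{32 u^{2} e^{\frac{u}{2}} + 8 e^{\frac{u}{2}}}, which equals f(u).

An antiderivative is F(u) = \frac{\left(2 q u e^{\frac{u}{2}} + 3 \operatorname{atan}{\left(2 u \right)}\right) e^{- \frac{u}{2}}}{4}.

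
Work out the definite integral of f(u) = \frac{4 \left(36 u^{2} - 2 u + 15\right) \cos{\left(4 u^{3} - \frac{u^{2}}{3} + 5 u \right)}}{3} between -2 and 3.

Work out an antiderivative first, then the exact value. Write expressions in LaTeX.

Antiderivative: F(u) = 4 \sin{\left(4 u^{3} - \frac{u^{2}}{3} + 5 u \right)}; value = 4 \sin{\left(\frac{130}{3} \right)} + 4 \sin{\left(120 \right)}

f matches the chain-rule pattern g'(h)*h' with inner function h(u) = 4 u^{3} - \frac{u^{2}}{3} + 5 u; substituting w = h(u) collapses the integral.
F(u) = 4 \sin{\left(4 u^{3} - \frac{u^{2}}{3} + 5 u \right)} is an antiderivative of f.
Check: d/du[4 \sin{\left(4 u^{3} - \frac{u^{2}}{3} + 5 u \right)}] = 48 u^{2} \cos{\left(4 u^{3} - \frac{u^{2}}{3} + 5 u \right)} - \frac{8 u \cos{\left(4 u^{3} - \frac{u^{2}}{3} + 5 u \right)}}{3} + 20 \cos{\left(4 u^{3} - \frac{u^{2}}{3} + 5 u \right)}, which equals f(u).
F(3) = 4 \sin{\left(120 \right)}; F(-2) = - 4 \sin{\left(\frac{130}{3} \right)}.
Integral = F(3) - F(-2) = 4 \sin{\left(\frac{130}{3} \right)} + 4 \sin{\left(120 \right)}.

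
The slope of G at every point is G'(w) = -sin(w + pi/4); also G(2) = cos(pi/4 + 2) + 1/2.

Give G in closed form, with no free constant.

The proposed G(w) is checked by its d/dw: the result must match the given G'(w).
A general antiderivative is cos(w + pi/4) + C.
The condition gives C = cos(pi/4 + 2) + 1/2 - (cos(pi/4 + 2)) = 1/2.
So G(w) = cos(w + pi/4) + 1/2.
Check: d/dw[cos(w + pi/4) + 1/2] = -sin(w + pi/4) = G'(w).

G(w) = cos(w + pi/4) + 1/2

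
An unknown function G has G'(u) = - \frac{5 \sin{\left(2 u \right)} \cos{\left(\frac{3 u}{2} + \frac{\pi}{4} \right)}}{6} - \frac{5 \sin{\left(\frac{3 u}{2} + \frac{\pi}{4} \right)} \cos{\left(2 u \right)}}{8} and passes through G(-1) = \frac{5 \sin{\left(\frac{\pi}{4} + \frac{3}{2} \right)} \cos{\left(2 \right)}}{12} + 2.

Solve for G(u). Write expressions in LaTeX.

G(u) = \frac{5 \cos{\left(2 u \right)} \cos{\left(\frac{3 u}{2} + \frac{\pi}{4} \right)}}{12} + 2

G'(u) has the shape v'r + vr' for v = \frac{5 \cos{\left(2 u \right)}}{12} and r = \cos{\left(\frac{3 u}{2} + \frac{\pi}{4} \right)} — it is the derivative of the product v*r.
A general antiderivative is \frac{5 \cos{\left(2 u \right)} \cos{\left(\frac{3 u}{2} + \frac{\pi}{4} \right)}}{12} + C.
The condition gives C = \frac{5 \sin{\left(\frac{\pi}{4} + \frac{3}{2} \right)} \cos{\left(2 \right)}}{12} + 2 - (\frac{5 \sin{\left(\frac{\pi}{4} + \frac{3}{2} \right)} \cos{\left(2 \right)}}{12}) = 2.
So G(u) = \frac{5 \cos{\left(2 u \right)} \cos{\left(\frac{3 u}{2} + \frac{\pi}{4} \right)}}{12} + 2.
Check: d/du[\frac{5 \cos{\left(2 u \right)} \cos{\left(\frac{3 u}{2} + \frac{\pi}{4} \right)}}{12} + 2] = - \frac{5 \sin{\left(2 u \right)} \cos{\left(\frac{3 u}{2} + \frac{\pi}{4} \right)}}{6} - \frac{5 \sin{\left(\frac{3 u}{2} + \frac{\pi}{4} \right)} \cos{\left(2 u \right)}}{8} = G'(u).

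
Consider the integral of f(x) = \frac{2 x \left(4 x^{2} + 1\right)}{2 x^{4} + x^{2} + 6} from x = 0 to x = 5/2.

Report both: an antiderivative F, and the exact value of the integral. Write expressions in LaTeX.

The substitution u = 2 x^{4} + x^{2} + 6 works: f is exactly (dF/du)*(du/dx) for that inner function.
F(x) = \log{\left(2 x^{4} + x^{2} + 6 \right)} is an antiderivative of f.
Check: d/dx[\log{\left(2 x^{4} + x^{2} + 6 \right)}] = \frac{8 x^{3} + 2 x}{2 x^{4} + x^{2} + 6}, which equals f(x).
F(5/2) = \log{\left(\frac{723}{8} \right)}; F(0) = \log{\left(6 \right)}.
Integral = F(5/2) - F(0) = - \log{\left(6 \right)} + \log{\left(\frac{723}{8} \right)}.

Antiderivative: F(x) = \log{\left(2 x^{4} + x^{2} + 6 \right)}; value = - \log{\left(6 \right)} + \log{\left(\frac{723}{8} \right)}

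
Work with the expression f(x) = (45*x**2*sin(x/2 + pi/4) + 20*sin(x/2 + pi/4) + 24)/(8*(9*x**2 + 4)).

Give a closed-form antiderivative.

A first test for any F(x): its x-derivative must equal f(x) identically.
Check: d/dx[-5*cos(x/2 + pi/4)/4 + atan(3*x/2)/2] = (45*x**2*sin(x/2 + pi/4) + 20*sin(x/2 + pi/4) + 24)/(72*x**2 + 32), which equals f(x).

An antiderivative is F(x) = -5*cos(x/2 + pi/4)/4 + atan(3*x/2)/2.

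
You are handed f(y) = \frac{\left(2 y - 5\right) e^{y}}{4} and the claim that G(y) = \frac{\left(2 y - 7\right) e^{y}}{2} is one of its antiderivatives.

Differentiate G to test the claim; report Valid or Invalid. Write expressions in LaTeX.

Invalid: d/dy[G] - f = \frac{y e^{y}}{2} - \frac{5 e^{y}}{4}, which is not 0.

d/dy[G] = y e^{y} - \frac{5 e^{y}}{2}
d/dy[G] - f(y) = \frac{y e^{y}}{2} - \frac{5 e^{y}}{4} != 0.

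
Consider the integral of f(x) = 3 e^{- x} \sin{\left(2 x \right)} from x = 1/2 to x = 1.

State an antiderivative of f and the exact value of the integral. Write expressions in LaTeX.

Antiderivative: F(x) = \frac{\left(- 3 \sin{\left(2 x \right)} - 6 \cos{\left(2 x \right)}\right) e^{- x}}{5}; value = - \frac{3 \sin{\left(2 \right)}}{5 e} - \frac{6 \cos{\left(2 \right)}}{5 e} + \frac{3 \sin{\left(1 \right)}}{5 e^{\frac{1}{2}}} + \frac{6 \cos{\left(1 \right)}}{5 e^{\frac{1}{2}}}

A first test for any F(x): its x-derivative must equal f(x) identically.
F(x) = \frac{\left(- 3 \sin{\left(2 x \right)} - 6 \cos{\left(2 x \right)}\right) e^{- x}}{5} is an antiderivative of f.
Check: d/dx[\frac{\left(- 3 \sin{\left(2 x \right)} - 6 \cos{\left(2 x \right)}\right) e^{- x}}{5}] = 3 e^{- x} \sin{\left(2 x \right)} = f(x).
F(1) = - \frac{3 \sin{\left(2 \right)}}{5 e} - \frac{6 \cos{\left(2 \right)}}{5 e}; F(1/2) = - \frac{6 \cos{\left(1 \right)}}{5 e^{\frac{1}{2}}} - \frac{3 \sin{\left(1 \right)}}{5 e^{\frac{1}{2}}}.
Integral = F(1) - F(1/2) = - \frac{3 \sin{\left(2 \right)}}{5 e} - \frac{6 \cos{\left(2 \right)}}{5 e} + \frac{3 \sin{\left(1 \right)}}{5 e^{\frac{1}{2}}} + \frac{6 \cos{\left(1 \right)}}{5 e^{\frac{1}{2}}}.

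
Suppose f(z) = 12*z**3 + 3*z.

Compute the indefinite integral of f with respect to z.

F(z) = 3*z**4 + 3*z**2/2 + C

Integrate term by term and add the pieces.
Check: d/dz[3*z**4 + 3*z**2/2] = 12*z**3 + 3*z = f(z).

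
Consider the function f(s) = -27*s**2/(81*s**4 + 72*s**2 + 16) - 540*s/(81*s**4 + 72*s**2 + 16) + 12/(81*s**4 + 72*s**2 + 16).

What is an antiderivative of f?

An antiderivative is F(s) = 3*(s + 10)/(9*s**2 + 4).

Recognize the product-rule pattern: f = u'v + uv' with u = 1/(3*s**2/2 + 2/3), v = s/2 + 5, so integration by parts undoes it.
Check: d/ds[3*(s + 10)/(9*s**2 + 4)] = (-27*s**2 - 540*s + 12)/(81*s**4 + 72*s**2 + 16), which equals f(s).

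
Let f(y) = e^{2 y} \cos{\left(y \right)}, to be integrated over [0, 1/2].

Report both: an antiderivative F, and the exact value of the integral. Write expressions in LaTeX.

Antiderivative: F(y) = \frac{e^{2 y} \sin{\left(y \right)}}{5} + \frac{2 e^{2 y} \cos{\left(y \right)}}{5}; value = - \frac{2}{5} + \frac{e \sin{\left(\frac{1}{2} \right)}}{5} + \frac{2 e \cos{\left(\frac{1}{2} \right)}}{5}

For F(y) to be correct the identity F'(y) - f(y) = 0 must hold.
F(y) = \frac{e^{2 y} \sin{\left(y \right)}}{5} + \frac{2 e^{2 y} \cos{\left(y \right)}}{5} is an antiderivative of f.
Check: d/dy[\frac{e^{2 y} \sin{\left(y \right)}}{5} + \frac{2 e^{2 y} \cos{\left(y \right)}}{5}] = e^{2 y} \cos{\left(y \right)} = f(y).
F(1/2) = \frac{e \sin{\left(\frac{1}{2} \right)}}{5} + \frac{2 e \cos{\left(\frac{1}{2} \right)}}{5}; F(0) = \frac{2}{5}.
Integral = F(1/2) - F(0) = - \frac{2}{5} + \frac{e \sin{\left(\frac{1}{2} \right)}}{5} + \frac{2 e \cos{\left(\frac{1}{2} \right)}}{5}.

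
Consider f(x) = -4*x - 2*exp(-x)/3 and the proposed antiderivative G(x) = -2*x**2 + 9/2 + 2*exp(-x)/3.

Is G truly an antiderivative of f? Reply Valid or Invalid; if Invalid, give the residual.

d/dx[G] = (-12*x*exp(x) - 2)*exp(-x)/3
This equals f(x) exactly, so the claim holds.

Valid - the claim checks out under differentiation.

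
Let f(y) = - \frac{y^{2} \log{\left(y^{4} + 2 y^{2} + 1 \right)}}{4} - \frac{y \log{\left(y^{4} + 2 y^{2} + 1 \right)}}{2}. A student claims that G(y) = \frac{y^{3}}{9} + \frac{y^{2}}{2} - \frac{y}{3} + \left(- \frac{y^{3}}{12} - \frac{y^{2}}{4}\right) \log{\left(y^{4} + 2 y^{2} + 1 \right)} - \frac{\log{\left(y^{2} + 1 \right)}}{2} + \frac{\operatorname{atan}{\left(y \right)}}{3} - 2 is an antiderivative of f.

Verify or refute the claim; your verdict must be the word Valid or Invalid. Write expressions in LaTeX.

d/dy[G] = - \frac{y^{2} \log{\left(y^{4} + 2 y^{2} + 1 \right)}}{4} - \frac{y \log{\left(y^{4} + 2 y^{2} + 1 \right)}}{2}
This equals f(y) exactly, so the claim holds.

Valid: G'(y) = f(y).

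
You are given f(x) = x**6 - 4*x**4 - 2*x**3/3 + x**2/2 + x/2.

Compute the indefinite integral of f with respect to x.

F(x) = x**7/7 - 4*x**5/5 - x**4/6 + x**3/6 + x**2/4 + C

The integrand splits into summands that can be handled one at a time.
Check: d/dx[x**7/7 - 4*x**5/5 - x**4/6 + x**3/6 + x**2/4] = x**6 - 4*x**4 - 2*x**3/3 + x**2/2 + x/2 = f(x).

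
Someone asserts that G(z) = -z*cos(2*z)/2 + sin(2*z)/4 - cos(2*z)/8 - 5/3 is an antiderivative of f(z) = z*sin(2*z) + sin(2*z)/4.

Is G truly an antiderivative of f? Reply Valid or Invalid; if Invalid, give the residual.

d/dz[G] = z*sin(2*z) + sin(2*z)/4
This equals f(z) exactly, so the claim holds.

Valid: G'(z) = f(z).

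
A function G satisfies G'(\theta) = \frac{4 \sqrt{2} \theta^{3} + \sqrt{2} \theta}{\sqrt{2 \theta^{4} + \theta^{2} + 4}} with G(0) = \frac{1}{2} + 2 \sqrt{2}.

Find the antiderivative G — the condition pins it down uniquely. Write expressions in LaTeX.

The substitution u = \theta^{4} + \frac{\theta^{2}}{2} + 2 works: G'(\theta) is exactly (dG/du)*(du/d\theta) for that inner function.
A general antiderivative is 2 \sqrt{\theta^{4} + \frac{\theta^{2}}{2} + 2} + C.
The condition gives C = \frac{1}{2} + 2 \sqrt{2} - (2 \sqrt{2}) = \frac{1}{2}.
So G(\theta) = \frac{2 \sqrt{2} \sqrt{2 \theta^{4} + \theta^{2} + 4} + 1}{2}.
Check: d/d\theta[\frac{2 \sqrt{2} \sqrt{2 \theta^{4} + \theta^{2} + 4} + 1}{2}] = \frac{4 \sqrt{2} \theta^{3} + \sqrt{2} \theta}{\sqrt{2 \theta^{4} + \theta^{2} + 4}} = G'(\theta).

G(\theta) = \frac{2 \sqrt{2} \sqrt{2 \theta^{4} + \theta^{2} + 4} + 1}{2}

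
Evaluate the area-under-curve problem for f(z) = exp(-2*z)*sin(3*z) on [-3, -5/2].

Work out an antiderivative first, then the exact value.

Check any antiderivative F(z) by computing F'(z) and comparing it with f(z).
F(z) = -(2*sin(3*z) + 3*cos(3*z))*exp(-2*z)/13 is an antiderivative of f.
Check: d/dz[-(2*sin(3*z) + 3*cos(3*z))*exp(-2*z)/13] = exp(-2*z)*sin(3*z) = f(z).
F(-5/2) = -3*exp(5)*cos(15/2)/13 + 2*exp(5)*sin(15/2)/13; F(-3) = 2*exp(6)*sin(9)/13 - 3*exp(6)*cos(9)/13.
Integral = F(-5/2) - F(-3) = 3*exp(6)*cos(9)/13 - 2*exp(6)*sin(9)/13 - 3*exp(5)*cos(15/2)/13 + 2*exp(5)*sin(15/2)/13.

Antiderivative: F(z) = -(2*sin(3*z) + 3*cos(3*z))*exp(-2*z)/13; value = 3*exp(6)*cos(9)/13 - 2*exp(6)*sin(9)/13 - 3*exp(5)*cos(15/2)/13 + 2*exp(5)*sin(15/2)/13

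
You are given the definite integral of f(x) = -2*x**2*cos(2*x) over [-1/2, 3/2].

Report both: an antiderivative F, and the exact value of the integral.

Whatever form F(x) takes, F'(x) = f(x) is non-negotiable.
F(x) = -x**2*sin(2*x) - x*cos(2*x) + sin(2*x)/2 is an antiderivative of f.
Check: d/dx[-x**2*sin(2*x) - x*cos(2*x) + sin(2*x)/2] = -2*x**2*cos(2*x) = f(x).
F(3/2) = -7*sin(3)/4 - 3*cos(3)/2; F(-1/2) = -sin(1)/4 + cos(1)/2.
Integral = F(3/2) - F(-1/2) = -cos(1)/2 - 7*sin(3)/4 + sin(1)/4 - 3*cos(3)/2.

Antiderivative: F(x) = -x**2*sin(2*x) - x*cos(2*x) + sin(2*x)/2; value = -cos(1)/2 - 7*sin(3)/4 + sin(1)/4 - 3*cos(3)/2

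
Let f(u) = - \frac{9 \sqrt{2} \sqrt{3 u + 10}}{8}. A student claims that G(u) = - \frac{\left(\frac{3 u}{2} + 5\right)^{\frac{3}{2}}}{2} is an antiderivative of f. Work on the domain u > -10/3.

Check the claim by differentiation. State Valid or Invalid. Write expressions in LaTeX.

Invalid: d/du[G] - f = \frac{9 \sqrt{2} \sqrt{3 u + 10}}{16}, which is not 0.

d/du[G] = - \frac{9 \sqrt{2} \sqrt{3 u + 10}}{16}
d/du[G] - f(u) = \frac{9 \sqrt{2} \sqrt{3 u + 10}}{16} != 0.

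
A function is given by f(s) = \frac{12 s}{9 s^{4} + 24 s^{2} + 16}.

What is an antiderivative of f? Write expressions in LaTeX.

An antiderivative is F(s) = - \frac{1}{\frac{3 s^{2}}{2} + 2}.

f matches the chain-rule pattern g'(h)*h' with inner function h(s) = \frac{3 s^{2}}{2} + 2; substituting u = h(s) collapses the integral.
Check: d/ds[- \frac{1}{\frac{3 s^{2}}{2} + 2}] = \frac{12 s}{9 s^{4} + 24 s^{2} + 16} = f(s).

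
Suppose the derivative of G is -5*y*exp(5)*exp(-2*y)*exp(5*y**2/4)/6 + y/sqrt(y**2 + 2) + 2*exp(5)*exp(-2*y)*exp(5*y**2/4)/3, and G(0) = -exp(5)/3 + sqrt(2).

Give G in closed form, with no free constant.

Integrate term by term and add the pieces.
A general antiderivative is sqrt(y**2 + 2) - exp(5*y**2/4 - 2*y + 5)/3 + C.
The condition gives C = -exp(5)/3 + sqrt(2) - (-exp(5)/3 + sqrt(2)) = 0.
So G(y) = -(-3*sqrt(y**2 + 2) + exp(5)*exp(-2*y)*exp(5*y**2/4))/3.
Check: d/dy[-(-3*sqrt(y**2 + 2) + exp(5)*exp(-2*y)*exp(5*y**2/4))/3] = (-5*y*sqrt(y**2 + 2)*exp(5)*exp(5*y**2/4) + 6*y*exp(2*y) + 4*sqrt(y**2 + 2)*exp(5)*exp(5*y**2/4))*exp(-2*y)/(6*sqrt(y**2 + 2)), which equals G'(y).

G(y) = -(-3*sqrt(y**2 + 2) + exp(5)*exp(-2*y)*exp(5*y**2/4))/3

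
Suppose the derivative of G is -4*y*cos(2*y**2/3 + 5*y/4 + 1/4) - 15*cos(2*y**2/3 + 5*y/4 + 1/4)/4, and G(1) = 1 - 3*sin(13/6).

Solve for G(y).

The substitution u = 2*y**2/3 + 5*y/4 + 1/4 works: G'(y) is exactly (dG/du)*(du/dy) for that inner function.
A general antiderivative is -3*sin(2*y**2/3 + 5*y/4 + 1/4) + C.
The condition gives C = 1 - 3*sin(13/6) - (-3*sin(13/6)) = 1.
So G(y) = 1 - 3*sin(2*y**2/3 + 5*y/4 + 1/4).
Check: d/dy[1 - 3*sin(2*y**2/3 + 5*y/4 + 1/4)] = -4*y*cos(2*y**2/3 + 5*y/4 + 1/4) - 15*cos(2*y**2/3 + 5*y/4 + 1/4)/4 = G'(y).

G(y) = 1 - 3*sin(2*y**2/3 + 5*y/4 + 1/4)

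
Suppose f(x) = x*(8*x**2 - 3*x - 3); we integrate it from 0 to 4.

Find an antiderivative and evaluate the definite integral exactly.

Antiderivative: F(x) = 2*x**4 - x**3 - 3*x**2/2; value = 424

Whatever form F(x) takes, F'(x) = f(x) is non-negotiable.
F(x) = 2*x**4 - x**3 - 3*x**2/2 is an antiderivative of f.
Check: d/dx[2*x**4 - x**3 - 3*x**2/2] = 8*x**3 - 3*x**2 - 3*x, which equals f(x).
F(4) = 424; F(0) = 0.
Integral = F(4) - F(0) = 424.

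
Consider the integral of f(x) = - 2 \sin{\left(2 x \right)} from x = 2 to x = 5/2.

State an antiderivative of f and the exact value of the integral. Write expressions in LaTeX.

Any candidate F(x) must reproduce f(x) exactly when differentiated.
F(x) = \cos{\left(2 x \right)} is an antiderivative of f.
Check: d/dx[\cos{\left(2 x \right)}] = - 2 \sin{\left(2 x \right)} = f(x).
F(5/2) = \cos{\left(5 \right)}; F(2) = \cos{\left(4 \right)}.
Integral = F(5/2) - F(2) = \cos{\left(5 \right)} - \cos{\left(4 \right)}.

Antiderivative: F(x) = \cos{\left(2 x \right)}; value = \cos{\left(5 \right)} - \cos{\left(4 \right)}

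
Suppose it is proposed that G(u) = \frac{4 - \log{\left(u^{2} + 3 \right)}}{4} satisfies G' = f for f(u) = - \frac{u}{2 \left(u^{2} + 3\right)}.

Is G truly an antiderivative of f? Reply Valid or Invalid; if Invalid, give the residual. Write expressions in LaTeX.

Valid - differentiating G returns exactly f.

d/du[G] = - \frac{u}{2 u^{2} + 6}
This equals f(u) exactly, so the claim holds.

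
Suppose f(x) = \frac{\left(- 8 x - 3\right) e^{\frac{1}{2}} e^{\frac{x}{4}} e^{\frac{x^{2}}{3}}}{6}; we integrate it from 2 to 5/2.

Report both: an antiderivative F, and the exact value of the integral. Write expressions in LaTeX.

Antiderivative: F(x) = - 2 e^{\frac{1}{2}} e^{\frac{x}{4}} e^{\frac{x^{2}}{3}}; value = - 2 e^{\frac{77}{24}} + 2 e^{\frac{7}{3}}

The substitution u = \frac{x^{2}}{3} + \frac{x}{4} + \frac{1}{2} works: f is exactly (dF/du)*(du/dx) for that inner function.
F(x) = - 2 e^{\frac{1}{2}} e^{\frac{x}{4}} e^{\frac{x^{2}}{3}} is an antiderivative of f.
Check: d/dx[- 2 e^{\frac{1}{2}} e^{\frac{x}{4}} e^{\frac{x^{2}}{3}}] = - \frac{4 x e^{\frac{1}{2}} e^{\frac{x}{4}} e^{\frac{x^{2}}{3}}}{3} - \frac{e^{\frac{1}{2}} e^{\frac{x}{4}} e^{\frac{x^{2}}{3}}}{2}, which equals f(x).
F(5/2) = - 2 e^{\frac{77}{24}}; F(2) = - 2 e^{\frac{7}{3}}.
Integral = F(5/2) - F(2) = - 2 e^{\frac{77}{24}} + 2 e^{\frac{7}{3}}.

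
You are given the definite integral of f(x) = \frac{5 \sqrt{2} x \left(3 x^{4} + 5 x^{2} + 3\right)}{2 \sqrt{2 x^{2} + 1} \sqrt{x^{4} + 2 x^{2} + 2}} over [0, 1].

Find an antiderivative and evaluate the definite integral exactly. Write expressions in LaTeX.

Antiderivative: F(x) = \frac{5 \sqrt{2} \sqrt{2 x^{2} + 1} \sqrt{x^{4} + 2 x^{2} + 2}}{4}; value = - \frac{5}{2} + \frac{5 \sqrt{30}}{4}

f has the shape u'v + uv' for u = \frac{5 \sqrt{4 x^{2} + 2}}{4} and v = \sqrt{x^{4} + 2 x^{2} + 2} — it is the derivative of the product u*v.
F(x) = \frac{5 \sqrt{2} \sqrt{2 x^{2} + 1} \sqrt{x^{4} + 2 x^{2} + 2}}{4} is an antiderivative of f.
Check: d/dx[\frac{5 \sqrt{2} \sqrt{2 x^{2} + 1} \sqrt{x^{4} + 2 x^{2} + 2}}{4}] = \frac{15 \sqrt{2} x^{5} + 25 \sqrt{2} x^{3} + 15 \sqrt{2} x}{2 \sqrt{2 x^{2} + 1} \sqrt{x^{4} + 2 x^{2} + 2}}, which equals f(x).
F(1) = \frac{5 \sqrt{30}}{4}; F(0) = \frac{5}{2}.
Integral = F(1) - F(0) = - \frac{5}{2} + \frac{5 \sqrt{30}}{4}.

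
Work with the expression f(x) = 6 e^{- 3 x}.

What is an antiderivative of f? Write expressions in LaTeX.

An antiderivative is F(x) = - 2 e^{- 3 x}.

Differentiate the proposed F(x) back; it has to land on f(x) exactly.
Check: d/dx[- 2 e^{- 3 x}] = 6 e^{- 3 x} = f(x).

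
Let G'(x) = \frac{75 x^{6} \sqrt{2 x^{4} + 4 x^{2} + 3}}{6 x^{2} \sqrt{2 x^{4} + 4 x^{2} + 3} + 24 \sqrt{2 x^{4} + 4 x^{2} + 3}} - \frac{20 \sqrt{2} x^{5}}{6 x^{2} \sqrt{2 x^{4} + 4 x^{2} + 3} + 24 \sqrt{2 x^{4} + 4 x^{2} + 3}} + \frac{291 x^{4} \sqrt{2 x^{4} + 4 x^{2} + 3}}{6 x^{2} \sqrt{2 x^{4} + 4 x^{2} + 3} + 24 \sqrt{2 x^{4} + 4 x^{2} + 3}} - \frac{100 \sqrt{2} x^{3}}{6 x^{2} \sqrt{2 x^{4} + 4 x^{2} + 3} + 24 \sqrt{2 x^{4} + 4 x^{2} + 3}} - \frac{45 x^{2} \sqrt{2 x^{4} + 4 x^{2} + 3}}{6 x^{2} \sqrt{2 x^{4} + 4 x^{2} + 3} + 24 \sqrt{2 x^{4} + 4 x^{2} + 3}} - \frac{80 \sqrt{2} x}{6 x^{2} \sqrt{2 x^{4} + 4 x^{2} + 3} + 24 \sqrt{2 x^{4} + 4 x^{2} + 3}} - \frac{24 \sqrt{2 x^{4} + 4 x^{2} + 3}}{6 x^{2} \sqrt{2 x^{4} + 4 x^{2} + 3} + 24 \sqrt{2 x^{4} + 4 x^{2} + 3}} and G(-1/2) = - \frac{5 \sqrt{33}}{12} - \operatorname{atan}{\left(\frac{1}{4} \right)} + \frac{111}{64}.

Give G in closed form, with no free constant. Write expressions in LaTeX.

G(x) = \frac{5 x^{5}}{2} - \frac{x^{3}}{2} - \frac{3 x}{2} - \frac{5 \sqrt{x^{4} + 2 x^{2} + \frac{3}{2}}}{3} + \operatorname{atan}{\left(\frac{x}{2} \right)} + 1

The integrand splits into summands that can be handled one at a time.
A general antiderivative is \frac{5 x^{5}}{2} - \frac{x^{3}}{2} - \frac{3 x}{2} - \frac{5 \sqrt{x^{4} + 2 x^{2} + \frac{3}{2}}}{3} + \operatorname{atan}{\left(\frac{x}{2} \right)} - 1 + C.
The condition gives C = - \frac{5 \sqrt{33}}{12} - \operatorname{atan}{\left(\frac{1}{4} \right)} + \frac{111}{64} - (- \frac{5 \sqrt{33}}{12} - \frac{17}{64} - \operatorname{atan}{\left(\frac{1}{4} \right)}) = 2.
So G(x) = \frac{5 x^{5}}{2} - \frac{x^{3}}{2} - \frac{3 x}{2} - \frac{5 \sqrt{x^{4} + 2 x^{2} + \frac{3}{2}}}{3} + \operatorname{atan}{\left(\frac{x}{2} \right)} + 1.
Check: d/dx[\frac{5 x^{5}}{2} - \frac{x^{3}}{2} - \frac{3 x}{2} - \frac{5 \sqrt{x^{4} + 2 x^{2} + \frac{3}{2}}}{3} + \operatorname{atan}{\left(\frac{x}{2} \right)} + 1] = \frac{75 x^{6} \sqrt{2 x^{4} + 4 x^{2} + 3} - 20 \sqrt{2} x^{5} + 291 x^{4} \sqrt{2 x^{4} + 4 x^{2} + 3} - 100 \sqrt{2} x^{3} - 45 x^{2} \sqrt{2 x^{4} + 4 x^{2} + 3} - 80 \sqrt{2} x - 24 \sqrt{2 x^{4} + 4 x^{2} + 3}}{6 x^{2} \sqrt{2 x^{4} + 4 x^{2} + 3} + 24 \sqrt{2 x^{4} + 4 x^{2} + 3}}, which equals G'(x).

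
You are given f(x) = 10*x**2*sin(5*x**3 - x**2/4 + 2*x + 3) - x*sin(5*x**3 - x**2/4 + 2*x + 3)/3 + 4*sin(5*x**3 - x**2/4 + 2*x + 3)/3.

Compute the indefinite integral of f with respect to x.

F(x) = -2*cos(5*x**3 - x**2/4 + 2*x + 3)/3 + C

f matches the chain-rule pattern g'(h)*h' with inner function h(x) = 5*x**3 - x**2/4 + 2*x + 3; substituting u = h(x) collapses the integral.
Check: d/dx[-2*cos(5*x**3 - x**2/4 + 2*x + 3)/3] = 10*x**2*sin(5*x**3 - x**2/4 + 2*x + 3) - x*sin(5*x**3 - x**2/4 + 2*x + 3)/3 + 4*sin(5*x**3 - x**2/4 + 2*x + 3)/3 = f(x).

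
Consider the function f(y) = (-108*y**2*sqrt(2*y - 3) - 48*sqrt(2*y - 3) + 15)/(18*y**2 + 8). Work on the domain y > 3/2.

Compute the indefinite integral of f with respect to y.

F(y) = -2*(2*y - 3)**(3/2) + 5*atan(3*y/2)/4 + C

An antiderivative F(y) passes only if d/dy[F] lands on f(y) exactly.
Check: d/dy[-2*(2*y - 3)**(3/2) + 5*atan(3*y/2)/4] = (-108*y**2*sqrt(2*y - 3) - 48*sqrt(2*y - 3) + 15)/(18*y**2 + 8) = f(y).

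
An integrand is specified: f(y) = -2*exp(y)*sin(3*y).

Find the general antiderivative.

Recover f(y) by differentiating a candidate F(y); any mismatch rules it out.
Check: d/dy[-exp(y)*sin(3*y)/5 + 3*exp(y)*cos(3*y)/5] = -2*exp(y)*sin(3*y) = f(y).

F(y) = -exp(y)*sin(3*y)/5 + 3*exp(y)*cos(3*y)/5 + C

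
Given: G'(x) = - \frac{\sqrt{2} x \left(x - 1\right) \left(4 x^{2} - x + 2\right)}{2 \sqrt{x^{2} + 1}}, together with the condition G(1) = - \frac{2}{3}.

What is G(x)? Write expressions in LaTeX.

Recognize the product-rule pattern: G'(x) = u'v + uv' with u = - \sqrt{\frac{x^{2}}{2} + \frac{1}{2}}, v = x^{3} - \frac{5 x^{2}}{3} + \frac{4}{3}, so integration by parts undoes it.
A general antiderivative is - \sqrt{\frac{x^{2}}{2} + \frac{1}{2}} \left(x^{3} - \frac{5 x^{2}}{3} + \frac{4}{3}\right) + C.
The condition gives C = - \frac{2}{3} - (- \frac{2}{3}) = 0.
So G(x) = - \frac{\sqrt{2} \sqrt{x^{2} + 1} \left(3 x^{3} - 5 x^{2} + 4\right)}{6}.
Check: d/dx[- \frac{\sqrt{2} \sqrt{x^{2} + 1} \left(3 x^{3} - 5 x^{2} + 4\right)}{6}] = \frac{- 4 \sqrt{2} x^{4} + 5 \sqrt{2} x^{3} - 3 \sqrt{2} x^{2} + 2 \sqrt{2} x}{2 \sqrt{x^{2} + 1}}, which equals G'(x).

G(x) = - \frac{\sqrt{2} \sqrt{x^{2} + 1} \left(3 x^{3} - 5 x^{2} + 4\right)}{6}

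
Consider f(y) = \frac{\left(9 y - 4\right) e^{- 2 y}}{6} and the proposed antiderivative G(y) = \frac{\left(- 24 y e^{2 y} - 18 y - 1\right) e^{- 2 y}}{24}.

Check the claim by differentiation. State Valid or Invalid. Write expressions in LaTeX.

Invalid: d/dy[G] - f = -1, which is not 0.

d/dy[G] = \frac{\left(9 y - 6 e^{2 y} - 4\right) e^{- 2 y}}{6}
d/dy[G] - f(y) = -1 != 0.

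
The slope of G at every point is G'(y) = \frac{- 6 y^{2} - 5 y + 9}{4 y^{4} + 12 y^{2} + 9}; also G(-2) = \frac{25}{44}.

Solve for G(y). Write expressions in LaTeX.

Recognize the product-rule pattern: G'(y) = u'v + uv' with u = \frac{1}{2 y^{2} + 3}, v = 3 y + \frac{5}{4}, so integration by parts undoes it.
A general antiderivative is \frac{3 y + \frac{5}{4}}{2 y^{2} + 3} + C.
The condition gives C = \frac{25}{44} - (- \frac{19}{44}) = 1.
So G(y) = \frac{8 y^{2} + 12 y + 17}{8 y^{2} + 12}.
Check: d/dy[\frac{8 y^{2} + 12 y + 17}{8 y^{2} + 12}] = \frac{- 6 y^{2} - 5 y + 9}{4 y^{4} + 12 y^{2} + 9} = G'(y).

G(y) = \frac{8 y^{2} + 12 y + 17}{8 y^{2} + 12}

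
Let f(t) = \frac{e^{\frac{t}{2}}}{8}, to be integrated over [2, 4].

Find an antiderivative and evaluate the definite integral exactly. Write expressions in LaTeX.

Recover f(t) by differentiating a candidate F(t); any mismatch rules it out.
F(t) = \frac{e^{\frac{t}{2}}}{4} is an antiderivative of f.
Check: d/dt[\frac{e^{\frac{t}{2}}}{4}] = \frac{e^{\frac{t}{2}}}{8} = f(t).
F(4) = \frac{e^{2}}{4}; F(2) = \frac{e}{4}.
Integral = F(4) - F(2) = - \frac{e}{4} + \frac{e^{2}}{4}.

Antiderivative: F(t) = \frac{e^{\frac{t}{2}}}{4}; value = - \frac{e}{4} + \frac{e^{2}}{4}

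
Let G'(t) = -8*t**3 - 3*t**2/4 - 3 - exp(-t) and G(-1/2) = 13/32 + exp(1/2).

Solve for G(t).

G(t) = -2*t**4 - t**3/4 - 3*t - 1 + exp(-t)

Integrate term by term and add the pieces.
A general antiderivative is -2*t**4 - t**3/4 - 3*t - 3 + exp(-t) + C.
The condition gives C = 13/32 + exp(1/2) - (-51/32 + exp(1/2)) = 2.
So G(t) = -2*t**4 - t**3/4 - 3*t - 1 + exp(-t).
Check: d/dt[-2*t**4 - t**3/4 - 3*t - 1 + exp(-t)] = (-32*t**3*exp(t) - 3*t**2*exp(t) - 12*exp(t) - 4)*exp(-t)/4, which equals G'(t).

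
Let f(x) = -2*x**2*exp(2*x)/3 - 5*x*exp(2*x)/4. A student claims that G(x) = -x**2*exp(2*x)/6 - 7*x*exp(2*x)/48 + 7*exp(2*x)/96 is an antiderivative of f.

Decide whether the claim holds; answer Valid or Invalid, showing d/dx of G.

Invalid: d/dx[G] - f = x**2*exp(2*x)/3 + 5*x*exp(2*x)/8, which is not 0.

d/dx[G] = -x**2*exp(2*x)/3 - 5*x*exp(2*x)/8
d/dx[G] - f(x) = x**2*exp(2*x)/3 + 5*x*exp(2*x)/8 != 0.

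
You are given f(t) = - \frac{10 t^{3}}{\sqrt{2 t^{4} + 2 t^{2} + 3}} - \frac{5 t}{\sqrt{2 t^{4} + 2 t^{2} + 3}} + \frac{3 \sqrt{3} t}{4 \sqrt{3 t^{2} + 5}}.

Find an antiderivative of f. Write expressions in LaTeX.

Integrate term by term and add the pieces.
Check: d/dt[\frac{\sqrt{3} \sqrt{3 t^{2} + 5} - 10 \sqrt{2 t^{4} + 2 t^{2} + 3}}{4}] = \frac{- 40 t^{3} \sqrt{3 t^{2} + 5} - 20 t \sqrt{3 t^{2} + 5} + 3 \sqrt{3} t \sqrt{2 t^{4} + 2 t^{2} + 3}}{4 \sqrt{3 t^{2} + 5} \sqrt{2 t^{4} + 2 t^{2} + 3}}, which equals f(t).

An antiderivative is F(t) = \frac{\sqrt{3} \sqrt{3 t^{2} + 5} - 10 \sqrt{2 t^{4} + 2 t^{2} + 3}}{4}.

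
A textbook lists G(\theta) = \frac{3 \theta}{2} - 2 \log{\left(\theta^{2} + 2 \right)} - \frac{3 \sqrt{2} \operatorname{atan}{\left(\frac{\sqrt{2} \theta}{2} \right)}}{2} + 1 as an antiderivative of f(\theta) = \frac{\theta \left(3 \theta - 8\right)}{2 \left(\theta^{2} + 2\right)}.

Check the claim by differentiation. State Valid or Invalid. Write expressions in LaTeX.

Valid - differentiating G returns exactly f.

d/d\theta[G] = \frac{3 \theta^{2} - 8 \theta}{2 \theta^{2} + 4}
This equals f(\theta) exactly, so the claim holds.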